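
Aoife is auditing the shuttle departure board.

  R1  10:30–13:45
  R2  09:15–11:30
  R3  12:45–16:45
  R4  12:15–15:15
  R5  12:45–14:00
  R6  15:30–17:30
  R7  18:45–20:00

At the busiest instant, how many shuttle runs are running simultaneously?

4

Sweep the timeline, counting +1 at each start and −1 at each end (ends before starts at a tie):
09:15 start R2 → 1
10:30 start R1 → 2
11:30 end R2 → 1
12:15 start R4 → 2
12:45 start R3 → 3
12:45 start R5 → 4
13:45 end R1 → 3
14:00 end R5 → 2
15:15 end R4 → 1
15:30 start R6 → 2
16:45 end R3 → 1
17:30 end R6 → 0
18:45 start R7 → 1
20:00 end R7 → 0
Peak is 4, at 12:45 (R1, R3, R4, R5).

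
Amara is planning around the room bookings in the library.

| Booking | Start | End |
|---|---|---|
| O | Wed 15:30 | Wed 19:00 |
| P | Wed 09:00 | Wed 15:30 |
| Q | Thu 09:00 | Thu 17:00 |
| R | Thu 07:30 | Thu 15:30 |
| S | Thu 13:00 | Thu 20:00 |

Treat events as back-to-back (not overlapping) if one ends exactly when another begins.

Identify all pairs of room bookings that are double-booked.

Sorted by start: P, O, R, Q, S.
O starts exactly when P ends (back-to-back, no overlap), so P has no further overlaps.
R starts after O ends, so O has no further overlaps.
Q starts before R ends → R and Q overlap.
S starts before R ends → R and S overlap.
S starts before Q ends → Q and S overlap.

Q & R, Q & S, R & S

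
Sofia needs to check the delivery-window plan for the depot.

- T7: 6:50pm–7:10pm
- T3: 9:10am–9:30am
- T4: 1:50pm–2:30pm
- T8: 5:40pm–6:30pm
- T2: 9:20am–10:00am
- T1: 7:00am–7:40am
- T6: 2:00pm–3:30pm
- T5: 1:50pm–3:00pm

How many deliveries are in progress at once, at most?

Sweep the timeline, counting +1 at each start and −1 at each end (ends before starts at a tie):
7:00am start T1 → 1
7:40am end T1 → 0
9:10am start T3 → 1
9:20am start T2 → 2
9:30am end T3 → 1
10:00am end T2 → 0
1:50pm start T4 → 1
1:50pm start T5 → 2
2:00pm start T6 → 3
2:30pm end T4 → 2
3:00pm end T5 → 1
3:30pm end T6 → 0
5:40pm start T8 → 1
6:30pm end T8 → 0
6:50pm start T7 → 1
7:10pm end T7 → 0
Peak is 3, at 2:00pm (T4, T5, T6).

3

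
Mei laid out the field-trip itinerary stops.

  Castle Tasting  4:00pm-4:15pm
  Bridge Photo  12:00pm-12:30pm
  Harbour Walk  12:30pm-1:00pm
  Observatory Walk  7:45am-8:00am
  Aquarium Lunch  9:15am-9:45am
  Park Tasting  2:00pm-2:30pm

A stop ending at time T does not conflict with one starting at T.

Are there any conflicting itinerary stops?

No

Sorted by start: Observatory Walk, Aquarium Lunch, Bridge Photo, Harbour Walk, Park Tasting, Castle Tasting.
Aquarium Lunch starts after Observatory Walk ends; Observatory Walk is clear from here.
Bridge Photo starts after Aquarium Lunch ends; Aquarium Lunch is clear from here.
Harbour Walk starts exactly when Bridge Photo ends (back-to-back, no overlap); Bridge Photo is clear from here.
Park Tasting starts after Harbour Walk ends; Harbour Walk is clear from here.
Castle Tasting starts after Park Tasting ends.
Every pair is clear; the schedule has no overlaps.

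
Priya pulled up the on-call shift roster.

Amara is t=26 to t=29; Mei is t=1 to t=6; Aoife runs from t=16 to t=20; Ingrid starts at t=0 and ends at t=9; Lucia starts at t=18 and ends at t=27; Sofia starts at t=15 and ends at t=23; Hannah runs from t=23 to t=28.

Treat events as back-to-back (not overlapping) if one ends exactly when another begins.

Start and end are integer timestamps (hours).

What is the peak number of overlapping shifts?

3

Walk through starts and ends in time order (an end at T is processed before a start at T):
t=0 start Ingrid → 1
t=1 start Mei → 2
t=6 end Mei → 1
t=9 end Ingrid → 0
t=15 start Sofia → 1
t=16 start Aoife → 2
t=18 start Lucia → 3
t=20 end Aoife → 2
t=23 end Sofia → 1
t=23 start Hannah → 2
t=26 start Amara → 3
t=27 end Lucia → 2
t=28 end Hannah → 1
t=29 end Amara → 0
Peak is 3, at t=18 (Aoife, Lucia, Sofia).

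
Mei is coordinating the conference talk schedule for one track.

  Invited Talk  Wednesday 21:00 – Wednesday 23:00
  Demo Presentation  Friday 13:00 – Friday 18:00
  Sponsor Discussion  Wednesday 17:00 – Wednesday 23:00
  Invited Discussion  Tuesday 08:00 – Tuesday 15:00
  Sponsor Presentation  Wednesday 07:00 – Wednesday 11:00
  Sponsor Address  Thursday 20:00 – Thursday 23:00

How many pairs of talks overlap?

1

Check each pair: they overlap iff neither finishes before the other starts.
Sorted by start: Invited Discussion, Sponsor Presentation, Sponsor Discussion, Invited Talk, Sponsor Address, Demo Presentation.
Sponsor Presentation starts after Invited Discussion ends, so Invited Discussion has no further overlaps.
Sponsor Discussion starts after Sponsor Presentation ends, so Sponsor Presentation has no further overlaps.
Invited Talk starts before Sponsor Discussion ends → Sponsor Discussion and Invited Talk overlap.
Sponsor Address starts after Sponsor Discussion ends, so Sponsor Discussion has no further overlaps.
Sponsor Address starts after Invited Talk ends, so Invited Talk has no further overlaps.
Demo Presentation starts after Sponsor Address ends.
Overlapping pairs: Invited Talk & Sponsor Discussion — 1 in total.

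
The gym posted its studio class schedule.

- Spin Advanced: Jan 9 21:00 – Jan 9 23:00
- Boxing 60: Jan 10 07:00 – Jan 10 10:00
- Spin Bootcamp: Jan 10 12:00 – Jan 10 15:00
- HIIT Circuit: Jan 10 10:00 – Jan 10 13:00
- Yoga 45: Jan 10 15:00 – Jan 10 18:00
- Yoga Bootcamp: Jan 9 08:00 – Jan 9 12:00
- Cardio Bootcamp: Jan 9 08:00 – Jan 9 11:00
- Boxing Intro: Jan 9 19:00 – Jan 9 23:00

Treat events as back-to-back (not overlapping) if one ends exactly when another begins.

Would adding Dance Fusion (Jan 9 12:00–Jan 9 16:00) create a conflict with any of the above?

Cardio Bootcamp: ends Jan 9 11:00 at or before Dance Fusion starts Jan 9 12:00 → clear.
Yoga Bootcamp: ends Jan 9 12:00 at or before Dance Fusion starts Jan 9 12:00 → clear.
Boxing Intro: starts Jan 9 19:00 at or after Dance Fusion ends Jan 9 16:00 → clear.
Spin Advanced: starts Jan 9 21:00 at or after Dance Fusion ends Jan 9 16:00 → clear.
Boxing 60: starts Jan 10 07:00 at or after Dance Fusion ends Jan 9 16:00 → clear.
HIIT Circuit: starts Jan 10 10:00 at or after Dance Fusion ends Jan 9 16:00 → clear.
Spin Bootcamp: starts Jan 10 12:00 at or after Dance Fusion ends Jan 9 16:00 → clear.
Yoga 45: starts Jan 10 15:00 at or after Dance Fusion ends Jan 9 16:00 → clear.

No — it doesn't clash with anything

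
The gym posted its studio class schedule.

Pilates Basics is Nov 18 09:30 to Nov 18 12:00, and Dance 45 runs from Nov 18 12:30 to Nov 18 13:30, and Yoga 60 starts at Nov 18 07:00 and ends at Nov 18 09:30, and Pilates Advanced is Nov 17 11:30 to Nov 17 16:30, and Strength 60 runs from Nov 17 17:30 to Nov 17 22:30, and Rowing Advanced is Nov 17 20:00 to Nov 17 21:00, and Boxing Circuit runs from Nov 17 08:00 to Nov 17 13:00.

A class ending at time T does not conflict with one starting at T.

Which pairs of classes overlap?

Check each pair: they overlap iff neither finishes before the other starts.
Sorted by start: Boxing Circuit, Pilates Advanced, Strength 60, Rowing Advanced, Yoga 60, Pilates Basics, Dance 45.
Pilates Advanced starts before Boxing Circuit ends → Boxing Circuit and Pilates Advanced overlap.
Strength 60 starts after Boxing Circuit ends, so nothing later overlaps Boxing Circuit either.
Strength 60 starts after Pilates Advanced ends, so nothing later overlaps Pilates Advanced either.
Rowing Advanced starts before Strength 60 ends → Strength 60 and Rowing Advanced overlap.
Yoga 60 starts after Strength 60 ends, so nothing later overlaps Strength 60 either.
Yoga 60 starts after Rowing Advanced ends, so nothing later overlaps Rowing Advanced either.
Pilates Basics starts exactly when Yoga 60 ends (back-to-back, no overlap), so nothing later overlaps Yoga 60 either.
Dance 45 starts after Pilates Basics ends.

Boxing Circuit & Pilates Advanced, Rowing Advanced & Strength 60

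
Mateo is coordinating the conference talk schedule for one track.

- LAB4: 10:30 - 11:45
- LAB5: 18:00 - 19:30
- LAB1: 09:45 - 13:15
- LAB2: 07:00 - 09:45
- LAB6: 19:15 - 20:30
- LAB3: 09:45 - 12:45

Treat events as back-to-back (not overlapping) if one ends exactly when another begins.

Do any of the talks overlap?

Yes

Two intervals overlap when each starts before the other ends.
Sorted by start: LAB2, LAB1, LAB3, LAB4, LAB5, LAB6.
LAB1 starts exactly when LAB2 ends (back-to-back, no overlap) — done with LAB2.
LAB3 starts before LAB1 ends → LAB1 and LAB3 overlap.
That's a conflict, so the schedule is not conflict-free.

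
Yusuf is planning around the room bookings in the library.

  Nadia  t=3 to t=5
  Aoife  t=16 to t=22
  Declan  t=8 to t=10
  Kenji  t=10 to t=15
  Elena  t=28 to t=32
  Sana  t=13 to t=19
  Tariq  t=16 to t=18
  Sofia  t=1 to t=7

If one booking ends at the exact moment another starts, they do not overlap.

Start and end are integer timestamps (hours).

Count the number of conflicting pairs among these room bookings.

5

Two intervals overlap when each starts before the other ends.
Sorted by start: Sofia, Nadia, Declan, Kenji, Sana, Aoife, Tariq, Elena.
Nadia starts before Sofia ends → Sofia and Nadia overlap.
Declan starts after Sofia ends — done with Sofia.
Declan starts after Nadia ends — done with Nadia.
Kenji starts exactly when Declan ends (back-to-back, no overlap) — done with Declan.
Sana starts before Kenji ends → Kenji and Sana overlap.
Aoife starts after Kenji ends — done with Kenji.
Aoife starts before Sana ends → Sana and Aoife overlap.
Tariq starts before Sana ends → Sana and Tariq overlap.
Elena starts after Sana ends.
Tariq starts before Aoife ends → Aoife and Tariq overlap.
Elena starts after Aoife ends.
Elena starts after Tariq ends.
Overlapping pairs: Aoife & Sana, Aoife & Tariq, Kenji & Sana, Nadia & Sofia, Sana & Tariq — 5 in total.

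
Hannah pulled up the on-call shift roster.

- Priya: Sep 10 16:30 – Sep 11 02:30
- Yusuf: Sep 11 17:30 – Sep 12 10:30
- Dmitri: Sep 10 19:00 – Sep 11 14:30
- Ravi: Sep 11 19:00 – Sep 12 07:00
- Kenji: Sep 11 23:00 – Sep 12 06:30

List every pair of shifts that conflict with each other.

Sorted by start: Priya, Dmitri, Yusuf, Ravi, Kenji.
Dmitri starts before Priya ends → Priya and Dmitri overlap.
Yusuf starts after Priya ends, so nothing later overlaps Priya either.
Yusuf starts after Dmitri ends, so nothing later overlaps Dmitri either.
Ravi starts before Yusuf ends → Yusuf and Ravi overlap.
Kenji starts before Yusuf ends → Yusuf and Kenji overlap.
Kenji starts before Ravi ends → Ravi and Kenji overlap.

Dmitri & Priya, Kenji & Ravi, Kenji & Yusuf, Ravi & Yusuf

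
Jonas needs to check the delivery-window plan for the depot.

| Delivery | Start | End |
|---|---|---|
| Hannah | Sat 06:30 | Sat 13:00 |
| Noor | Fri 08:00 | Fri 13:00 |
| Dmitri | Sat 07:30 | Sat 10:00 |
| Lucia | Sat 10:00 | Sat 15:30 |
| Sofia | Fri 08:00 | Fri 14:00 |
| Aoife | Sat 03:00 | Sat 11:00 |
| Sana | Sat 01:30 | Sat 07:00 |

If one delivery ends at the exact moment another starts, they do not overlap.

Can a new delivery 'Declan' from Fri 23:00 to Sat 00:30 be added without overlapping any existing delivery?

Yes — the slot is free

Sofia: ends Fri 14:00 at or before Declan starts Fri 23:00 → clear.
Noor: ends Fri 13:00 at or before Declan starts Fri 23:00 → clear.
Sana: starts Sat 01:30 at or after Declan ends Sat 00:30 → clear.
Aoife: starts Sat 03:00 at or after Declan ends Sat 00:30 → clear.
Hannah: starts Sat 06:30 at or after Declan ends Sat 00:30 → clear.
Dmitri: starts Sat 07:30 at or after Declan ends Sat 00:30 → clear.
Lucia: starts Sat 10:00 at or after Declan ends Sat 00:30 → clear.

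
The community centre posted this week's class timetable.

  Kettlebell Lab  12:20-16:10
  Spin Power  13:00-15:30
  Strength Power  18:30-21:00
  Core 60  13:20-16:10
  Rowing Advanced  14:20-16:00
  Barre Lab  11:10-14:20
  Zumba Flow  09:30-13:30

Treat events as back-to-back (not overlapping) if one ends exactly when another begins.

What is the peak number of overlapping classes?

Walk through starts and ends in time order (an end at T is processed before a start at T):
09:30 start Zumba Flow → 1
11:10 start Barre Lab → 2
12:20 start Kettlebell Lab → 3
13:00 start Spin Power → 4
13:20 start Core 60 → 5
13:30 end Zumba Flow → 4
14:20 end Barre Lab → 3
14:20 start Rowing Advanced → 4
15:30 end Spin Power → 3
16:00 end Rowing Advanced → 2
16:10 end Core 60 → 1
16:10 end Kettlebell Lab → 0
18:30 start Strength Power → 1
21:00 end Strength Power → 0
Peak is 5, at 13:20 (Barre Lab, Core 60, Kettlebell Lab, Spin Power, Zumba Flow).

5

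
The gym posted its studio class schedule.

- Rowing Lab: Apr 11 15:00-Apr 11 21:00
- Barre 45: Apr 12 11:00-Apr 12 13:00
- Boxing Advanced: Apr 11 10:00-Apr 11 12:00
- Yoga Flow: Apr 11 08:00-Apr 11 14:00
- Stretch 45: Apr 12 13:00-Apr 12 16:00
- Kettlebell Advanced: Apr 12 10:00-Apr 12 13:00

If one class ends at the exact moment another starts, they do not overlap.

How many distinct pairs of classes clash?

Sorted by start: Yoga Flow, Boxing Advanced, Rowing Lab, Kettlebell Advanced, Barre 45, Stretch 45.
Boxing Advanced starts before Yoga Flow ends → Yoga Flow and Boxing Advanced overlap.
Rowing Lab starts after Yoga Flow ends; Yoga Flow is clear from here.
Rowing Lab starts after Boxing Advanced ends; Boxing Advanced is clear from here.
Kettlebell Advanced starts after Rowing Lab ends; Rowing Lab is clear from here.
Barre 45 starts before Kettlebell Advanced ends → Kettlebell Advanced and Barre 45 overlap.
Stretch 45 starts exactly when Kettlebell Advanced ends (back-to-back, no overlap).
Stretch 45 starts exactly when Barre 45 ends (back-to-back, no overlap).
Overlapping pairs: Barre 45 & Kettlebell Advanced, Boxing Advanced & Yoga Flow — 2 in total.

2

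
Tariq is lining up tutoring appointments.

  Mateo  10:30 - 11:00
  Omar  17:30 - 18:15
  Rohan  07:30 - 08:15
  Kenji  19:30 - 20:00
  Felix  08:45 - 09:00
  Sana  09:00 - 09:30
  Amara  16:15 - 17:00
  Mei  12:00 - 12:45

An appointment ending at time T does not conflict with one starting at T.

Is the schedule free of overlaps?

Yes

Two intervals overlap when each starts before the other ends.
Sorted by start: Rohan, Felix, Sana, Mateo, Mei, Amara, Omar, Kenji.
Felix starts after Rohan ends, so Rohan has no further overlaps.
Sana starts exactly when Felix ends (back-to-back, no overlap), so Felix has no further overlaps.
Mateo starts after Sana ends, so Sana has no further overlaps.
Mei starts after Mateo ends, so Mateo has no further overlaps.
Amara starts after Mei ends, so Mei has no further overlaps.
Omar starts after Amara ends, so Amara has no further overlaps.
Kenji starts after Omar ends.
Every pair is clear; the schedule has no overlaps.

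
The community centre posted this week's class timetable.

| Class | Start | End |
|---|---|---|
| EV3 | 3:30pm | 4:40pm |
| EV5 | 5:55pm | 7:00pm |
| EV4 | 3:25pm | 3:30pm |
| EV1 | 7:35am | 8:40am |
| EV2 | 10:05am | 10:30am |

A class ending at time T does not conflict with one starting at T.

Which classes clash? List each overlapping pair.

Two intervals overlap when each starts before the other ends.
Sorted by start: EV1, EV2, EV4, EV3, EV5.
EV2 starts after EV1 ends, so EV1 has no further overlaps.
EV4 starts after EV2 ends, so EV2 has no further overlaps.
EV3 starts exactly when EV4 ends (back-to-back, no overlap), so EV4 has no further overlaps.
EV5 starts after EV3 ends.

no overlapping pairs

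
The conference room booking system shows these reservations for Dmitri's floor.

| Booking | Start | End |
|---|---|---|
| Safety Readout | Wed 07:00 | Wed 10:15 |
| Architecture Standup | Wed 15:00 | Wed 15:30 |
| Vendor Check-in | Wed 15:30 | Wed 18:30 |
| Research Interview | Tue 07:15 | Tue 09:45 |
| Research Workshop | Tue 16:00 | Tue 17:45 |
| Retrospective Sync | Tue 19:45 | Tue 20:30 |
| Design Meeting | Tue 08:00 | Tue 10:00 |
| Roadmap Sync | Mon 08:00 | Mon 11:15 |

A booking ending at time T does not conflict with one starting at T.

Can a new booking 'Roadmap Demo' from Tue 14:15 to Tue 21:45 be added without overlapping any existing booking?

No — it overlaps Research Workshop, Retrospective Sync

Roadmap Sync: ends Mon 11:15 at or before Roadmap Demo starts Tue 14:15 → clear.
Research Interview: ends Tue 09:45 at or before Roadmap Demo starts Tue 14:15 → clear.
Design Meeting: ends Tue 10:00 at or before Roadmap Demo starts Tue 14:15 → clear.
Research Workshop: starts Tue 16:00 before Roadmap Demo ends Tue 21:45, and ends Tue 17:45 after Roadmap Demo starts Tue 14:15 → overlap.
Retrospective Sync: starts Tue 19:45 before Roadmap Demo ends Tue 21:45, and ends Tue 20:30 after Roadmap Demo starts Tue 14:15 → overlap.
Safety Readout: starts Wed 07:00 at or after Roadmap Demo ends Tue 21:45 → clear.
Architecture Standup: starts Wed 15:00 at or after Roadmap Demo ends Tue 21:45 → clear.
Vendor Check-in: starts Wed 15:30 at or after Roadmap Demo ends Tue 21:45 → clear.
Roadmap Demo overlaps Research Workshop, Retrospective Sync.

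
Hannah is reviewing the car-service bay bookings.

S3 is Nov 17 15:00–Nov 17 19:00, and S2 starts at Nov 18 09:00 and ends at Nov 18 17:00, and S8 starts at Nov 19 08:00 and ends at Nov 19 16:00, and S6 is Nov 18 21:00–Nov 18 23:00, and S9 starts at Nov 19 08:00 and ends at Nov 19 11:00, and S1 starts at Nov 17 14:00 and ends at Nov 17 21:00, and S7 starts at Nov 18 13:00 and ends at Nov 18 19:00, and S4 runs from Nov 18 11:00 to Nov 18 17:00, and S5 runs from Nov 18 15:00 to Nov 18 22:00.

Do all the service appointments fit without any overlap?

Sorted by start: S1, S3, S2, S4, S7, S5, S6, S8, S9.
S3 starts before S1 ends → S1 and S3 overlap.
That's a conflict, so the schedule is not conflict-free.

No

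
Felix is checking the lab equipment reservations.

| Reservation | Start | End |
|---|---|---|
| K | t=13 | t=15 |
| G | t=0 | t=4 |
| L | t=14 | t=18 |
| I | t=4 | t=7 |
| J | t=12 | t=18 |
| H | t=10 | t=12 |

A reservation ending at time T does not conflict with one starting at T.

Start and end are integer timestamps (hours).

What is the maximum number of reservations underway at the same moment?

Sort all start/end points and keep a running count:
t=0 start G → 1
t=4 end G → 0
t=4 start I → 1
t=7 end I → 0
t=10 start H → 1
t=12 end H → 0
t=12 start J → 1
t=13 start K → 2
t=14 start L → 3
t=15 end K → 2
t=18 end J → 1
t=18 end L → 0
Peak is 3, at t=14 (J, K, L).

3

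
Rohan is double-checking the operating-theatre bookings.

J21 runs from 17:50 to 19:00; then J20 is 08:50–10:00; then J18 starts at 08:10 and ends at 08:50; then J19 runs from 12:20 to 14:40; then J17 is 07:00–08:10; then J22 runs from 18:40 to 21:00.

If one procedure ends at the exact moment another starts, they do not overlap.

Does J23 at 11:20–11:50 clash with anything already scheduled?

J17: ends 08:10 at or before J23 starts 11:20 → clear.
J18: ends 08:50 at or before J23 starts 11:20 → clear.
J20: ends 10:00 at or before J23 starts 11:20 → clear.
J19: starts 12:20 at or after J23 ends 11:50 → clear.
J21: starts 17:50 at or after J23 ends 11:50 → clear.
J22: starts 18:40 at or after J23 ends 11:50 → clear.

No — it doesn't clash with anything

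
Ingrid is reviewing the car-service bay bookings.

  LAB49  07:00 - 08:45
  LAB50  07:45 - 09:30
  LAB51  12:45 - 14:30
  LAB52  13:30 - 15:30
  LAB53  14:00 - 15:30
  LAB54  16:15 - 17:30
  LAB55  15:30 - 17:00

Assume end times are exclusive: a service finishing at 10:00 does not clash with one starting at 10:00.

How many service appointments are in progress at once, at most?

Sort all start/end points and keep a running count:
07:00 start LAB49 → 1
07:45 start LAB50 → 2
08:45 end LAB49 → 1
09:30 end LAB50 → 0
12:45 start LAB51 → 1
13:30 start LAB52 → 2
14:00 start LAB53 → 3
14:30 end LAB51 → 2
15:30 end LAB52 → 1
15:30 end LAB53 → 0
15:30 start LAB55 → 1
16:15 start LAB54 → 2
17:00 end LAB55 → 1
17:30 end LAB54 → 0
Peak is 3, at 14:00 (LAB51, LAB52, LAB53).

3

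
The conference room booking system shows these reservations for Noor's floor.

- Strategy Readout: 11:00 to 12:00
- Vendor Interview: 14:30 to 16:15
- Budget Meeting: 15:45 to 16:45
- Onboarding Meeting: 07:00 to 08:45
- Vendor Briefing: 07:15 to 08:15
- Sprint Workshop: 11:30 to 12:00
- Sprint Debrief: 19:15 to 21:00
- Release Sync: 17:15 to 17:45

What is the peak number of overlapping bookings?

Walk through starts and ends in time order (an end at T is processed before a start at T):
07:00 start Onboarding Meeting → 1
07:15 start Vendor Briefing → 2
08:15 end Vendor Briefing → 1
08:45 end Onboarding Meeting → 0
11:00 start Strategy Readout → 1
11:30 start Sprint Workshop → 2
12:00 end Sprint Workshop → 1
12:00 end Strategy Readout → 0
14:30 start Vendor Interview → 1
15:45 start Budget Meeting → 2
16:15 end Vendor Interview → 1
16:45 end Budget Meeting → 0
17:15 start Release Sync → 1
17:45 end Release Sync → 0
19:15 start Sprint Debrief → 1
21:00 end Sprint Debrief → 0
Peak is 2, at 07:15 (Onboarding Meeting, Vendor Briefing).

2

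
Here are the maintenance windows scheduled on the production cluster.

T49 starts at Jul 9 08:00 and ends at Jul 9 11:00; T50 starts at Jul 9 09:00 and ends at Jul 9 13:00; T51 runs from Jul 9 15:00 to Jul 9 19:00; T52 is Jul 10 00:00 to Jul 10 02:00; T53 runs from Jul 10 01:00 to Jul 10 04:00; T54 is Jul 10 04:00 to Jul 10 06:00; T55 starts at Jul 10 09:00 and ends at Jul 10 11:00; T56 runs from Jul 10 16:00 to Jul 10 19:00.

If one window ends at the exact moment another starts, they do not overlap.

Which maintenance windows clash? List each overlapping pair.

T49 & T50, T52 & T53

Two intervals overlap when each starts before the other ends.
Sorted by start: T49, T50, T51, T52, T53, T54, T55, T56.
T50 starts before T49 ends → T49 and T50 overlap.
T51 starts after T49 ends — done with T49.
T51 starts after T50 ends — done with T50.
T52 starts after T51 ends — done with T51.
T53 starts before T52 ends → T52 and T53 overlap.
T54 starts after T52 ends — done with T52.
T54 starts exactly when T53 ends (back-to-back, no overlap) — done with T53.
T55 starts after T54 ends — done with T54.
T56 starts after T55 ends.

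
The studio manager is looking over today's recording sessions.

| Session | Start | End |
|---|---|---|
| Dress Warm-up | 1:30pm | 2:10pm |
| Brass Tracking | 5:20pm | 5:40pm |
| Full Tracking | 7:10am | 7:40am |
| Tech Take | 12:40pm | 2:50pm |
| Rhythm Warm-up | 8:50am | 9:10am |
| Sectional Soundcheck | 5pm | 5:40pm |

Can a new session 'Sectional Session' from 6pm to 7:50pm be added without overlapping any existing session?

Yes — the slot is free

Full Tracking: ends 7:40am at or before Sectional Session starts 6pm → clear.
Rhythm Warm-up: ends 9:10am at or before Sectional Session starts 6pm → clear.
Tech Take: ends 2:50pm at or before Sectional Session starts 6pm → clear.
Dress Warm-up: ends 2:10pm at or before Sectional Session starts 6pm → clear.
Sectional Soundcheck: ends 5:40pm at or before Sectional Session starts 6pm → clear.
Brass Tracking: ends 5:40pm at or before Sectional Session starts 6pm → clear.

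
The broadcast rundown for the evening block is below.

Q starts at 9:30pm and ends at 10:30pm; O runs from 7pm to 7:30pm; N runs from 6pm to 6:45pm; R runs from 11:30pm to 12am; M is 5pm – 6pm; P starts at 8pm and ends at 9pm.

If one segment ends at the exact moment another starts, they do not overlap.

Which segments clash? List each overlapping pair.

no overlapping pairs

Sorted by start: M, N, O, P, Q, R.
N starts exactly when M ends (back-to-back, no overlap) — done with M.
O starts after N ends — done with N.
P starts after O ends — done with O.
Q starts after P ends — done with P.
R starts after Q ends.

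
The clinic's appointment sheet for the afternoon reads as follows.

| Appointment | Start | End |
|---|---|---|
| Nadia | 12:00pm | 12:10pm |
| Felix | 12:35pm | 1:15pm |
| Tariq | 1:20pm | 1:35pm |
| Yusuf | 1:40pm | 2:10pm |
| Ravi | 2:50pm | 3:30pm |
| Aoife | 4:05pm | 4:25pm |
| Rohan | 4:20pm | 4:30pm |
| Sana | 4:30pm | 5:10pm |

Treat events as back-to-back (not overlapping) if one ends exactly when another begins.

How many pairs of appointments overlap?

1

Two intervals overlap when each starts before the other ends.
Sorted by start: Nadia, Felix, Tariq, Yusuf, Ravi, Aoife, Rohan, Sana.
Felix starts after Nadia ends, so nothing later overlaps Nadia either.
Tariq starts after Felix ends, so nothing later overlaps Felix either.
Yusuf starts after Tariq ends, so nothing later overlaps Tariq either.
Ravi starts after Yusuf ends, so nothing later overlaps Yusuf either.
Aoife starts after Ravi ends, so nothing later overlaps Ravi either.
Rohan starts before Aoife ends → Aoife and Rohan overlap.
Sana starts after Aoife ends.
Sana starts exactly when Rohan ends (back-to-back, no overlap).
Overlapping pairs: Aoife & Rohan — 1 in total.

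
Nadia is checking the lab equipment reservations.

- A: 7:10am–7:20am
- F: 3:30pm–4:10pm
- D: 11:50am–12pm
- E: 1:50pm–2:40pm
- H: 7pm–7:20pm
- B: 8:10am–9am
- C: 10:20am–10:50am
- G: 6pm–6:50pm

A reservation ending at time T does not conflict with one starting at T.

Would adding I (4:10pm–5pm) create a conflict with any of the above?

No — it doesn't clash with anything

A: ends 7:20am at or before I starts 4:10pm → clear.
B: ends 9am at or before I starts 4:10pm → clear.
C: ends 10:50am at or before I starts 4:10pm → clear.
D: ends 12pm at or before I starts 4:10pm → clear.
E: ends 2:40pm at or before I starts 4:10pm → clear.
F: ends 4:10pm at or before I starts 4:10pm → clear.
G: starts 6pm at or after I ends 5pm → clear.
H: starts 7pm at or after I ends 5pm → clear.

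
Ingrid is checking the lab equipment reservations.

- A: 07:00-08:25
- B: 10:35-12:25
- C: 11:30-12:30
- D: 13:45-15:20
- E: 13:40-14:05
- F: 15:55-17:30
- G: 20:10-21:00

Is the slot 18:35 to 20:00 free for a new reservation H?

A: ends 08:25 at or before H starts 18:35 → clear.
B: ends 12:25 at or before H starts 18:35 → clear.
C: ends 12:30 at or before H starts 18:35 → clear.
E: ends 14:05 at or before H starts 18:35 → clear.
D: ends 15:20 at or before H starts 18:35 → clear.
F: ends 17:30 at or before H starts 18:35 → clear.
G: starts 20:10 at or after H ends 20:00 → clear.

Yes — the slot is free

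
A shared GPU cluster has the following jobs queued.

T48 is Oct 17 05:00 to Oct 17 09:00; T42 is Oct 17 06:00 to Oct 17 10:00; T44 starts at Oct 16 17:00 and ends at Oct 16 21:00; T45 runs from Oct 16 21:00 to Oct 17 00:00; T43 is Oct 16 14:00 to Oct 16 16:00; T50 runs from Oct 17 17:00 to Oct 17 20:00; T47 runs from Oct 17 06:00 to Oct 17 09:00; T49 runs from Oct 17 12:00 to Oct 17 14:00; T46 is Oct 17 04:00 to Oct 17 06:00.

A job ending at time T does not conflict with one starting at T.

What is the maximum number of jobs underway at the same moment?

Walk through starts and ends in time order (an end at T is processed before a start at T):
Oct 16 14:00 start T43 → 1
Oct 16 16:00 end T43 → 0
Oct 16 17:00 start T44 → 1
Oct 16 21:00 end T44 → 0
Oct 16 21:00 start T45 → 1
Oct 17 00:00 end T45 → 0
Oct 17 04:00 start T46 → 1
Oct 17 05:00 start T48 → 2
Oct 17 06:00 end T46 → 1
Oct 17 06:00 start T42 → 2
Oct 17 06:00 start T47 → 3
Oct 17 09:00 end T47 → 2
Oct 17 09:00 end T48 → 1
Oct 17 10:00 end T42 → 0
Oct 17 12:00 start T49 → 1
Oct 17 14:00 end T49 → 0
Oct 17 17:00 start T50 → 1
Oct 17 20:00 end T50 → 0
Peak is 3, at Oct 17 06:00 (T42, T47, T48).

3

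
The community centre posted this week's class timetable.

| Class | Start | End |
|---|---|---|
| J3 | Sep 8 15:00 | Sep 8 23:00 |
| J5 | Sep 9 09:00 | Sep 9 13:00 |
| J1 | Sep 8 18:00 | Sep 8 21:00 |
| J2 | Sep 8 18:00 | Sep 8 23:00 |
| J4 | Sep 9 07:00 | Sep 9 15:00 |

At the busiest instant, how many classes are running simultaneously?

Sweep the timeline, counting +1 at each start and −1 at each end (ends before starts at a tie):
Sep 8 15:00 start J3 → 1
Sep 8 18:00 start J1 → 2
Sep 8 18:00 start J2 → 3
Sep 8 21:00 end J1 → 2
Sep 8 23:00 end J2 → 1
Sep 8 23:00 end J3 → 0
Sep 9 07:00 start J4 → 1
Sep 9 09:00 start J5 → 2
Sep 9 13:00 end J5 → 1
Sep 9 15:00 end J4 → 0
Peak is 3, at Sep 8 18:00 (J1, J2, J3).

3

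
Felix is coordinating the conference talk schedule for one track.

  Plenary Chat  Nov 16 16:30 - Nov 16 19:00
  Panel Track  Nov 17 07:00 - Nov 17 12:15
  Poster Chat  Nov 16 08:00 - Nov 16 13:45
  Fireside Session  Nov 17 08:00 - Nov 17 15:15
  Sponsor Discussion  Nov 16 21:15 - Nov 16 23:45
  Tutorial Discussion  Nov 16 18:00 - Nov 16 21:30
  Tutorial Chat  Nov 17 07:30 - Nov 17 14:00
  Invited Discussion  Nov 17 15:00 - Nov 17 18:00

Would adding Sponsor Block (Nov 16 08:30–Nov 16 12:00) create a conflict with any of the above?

Poster Chat: starts Nov 16 08:00 before Sponsor Block ends Nov 16 12:00, and ends Nov 16 13:45 after Sponsor Block starts Nov 16 08:30 → overlap.
Plenary Chat: starts Nov 16 16:30 at or after Sponsor Block ends Nov 16 12:00 → clear.
Tutorial Discussion: starts Nov 16 18:00 at or after Sponsor Block ends Nov 16 12:00 → clear.
Sponsor Discussion: starts Nov 16 21:15 at or after Sponsor Block ends Nov 16 12:00 → clear.
Panel Track: starts Nov 17 07:00 at or after Sponsor Block ends Nov 16 12:00 → clear.
Tutorial Chat: starts Nov 17 07:30 at or after Sponsor Block ends Nov 16 12:00 → clear.
Fireside Session: starts Nov 17 08:00 at or after Sponsor Block ends Nov 16 12:00 → clear.
Invited Discussion: starts Nov 17 15:00 at or after Sponsor Block ends Nov 16 12:00 → clear.
Sponsor Block overlaps Poster Chat.

Yes — it overlaps Poster Chat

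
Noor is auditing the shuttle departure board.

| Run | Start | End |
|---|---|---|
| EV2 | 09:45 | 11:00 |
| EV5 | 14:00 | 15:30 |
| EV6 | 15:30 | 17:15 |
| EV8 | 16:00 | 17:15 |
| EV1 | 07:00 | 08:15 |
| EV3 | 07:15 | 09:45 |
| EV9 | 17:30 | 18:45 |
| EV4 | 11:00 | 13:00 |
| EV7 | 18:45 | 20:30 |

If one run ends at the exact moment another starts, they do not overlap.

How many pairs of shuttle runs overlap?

Sorted by start: EV1, EV3, EV2, EV4, EV5, EV6, EV8, EV9, EV7.
EV3 starts before EV1 ends → EV1 and EV3 overlap.
EV2 starts after EV1 ends; EV1 is clear from here.
EV2 starts exactly when EV3 ends (back-to-back, no overlap); EV3 is clear from here.
EV4 starts exactly when EV2 ends (back-to-back, no overlap); EV2 is clear from here.
EV5 starts after EV4 ends; EV4 is clear from here.
EV6 starts exactly when EV5 ends (back-to-back, no overlap); EV5 is clear from here.
EV8 starts before EV6 ends → EV6 and EV8 overlap.
EV9 starts after EV6 ends; EV6 is clear from here.
EV9 starts after EV8 ends; EV8 is clear from here.
EV7 starts exactly when EV9 ends (back-to-back, no overlap).
Overlapping pairs: EV1 & EV3, EV6 & EV8 — 2 in total.

2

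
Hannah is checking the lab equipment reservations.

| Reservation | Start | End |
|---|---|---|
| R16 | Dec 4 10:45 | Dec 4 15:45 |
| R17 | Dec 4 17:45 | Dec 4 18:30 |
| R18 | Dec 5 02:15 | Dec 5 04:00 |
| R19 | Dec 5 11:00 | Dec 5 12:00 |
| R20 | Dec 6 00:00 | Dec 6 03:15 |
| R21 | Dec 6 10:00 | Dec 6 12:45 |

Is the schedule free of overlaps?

Yes

Sorted by start: R16, R17, R18, R19, R20, R21.
R17 starts after R16 ends, so nothing later overlaps R16 either.
R18 starts after R17 ends, so nothing later overlaps R17 either.
R19 starts after R18 ends, so nothing later overlaps R18 either.
R20 starts after R19 ends, so nothing later overlaps R19 either.
R21 starts after R20 ends.
Every pair is clear; the schedule has no overlaps.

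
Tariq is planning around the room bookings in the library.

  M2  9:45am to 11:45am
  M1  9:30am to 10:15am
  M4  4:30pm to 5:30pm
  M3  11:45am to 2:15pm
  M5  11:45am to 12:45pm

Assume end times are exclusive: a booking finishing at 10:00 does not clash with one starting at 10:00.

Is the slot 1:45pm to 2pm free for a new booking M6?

M1: ends 10:15am at or before M6 starts 1:45pm → clear.
M2: ends 11:45am at or before M6 starts 1:45pm → clear.
M3: starts 11:45am before M6 ends 2pm, and ends 2:15pm after M6 starts 1:45pm → overlap.
M5: ends 12:45pm at or before M6 starts 1:45pm → clear.
M4: starts 4:30pm at or after M6 ends 2pm → clear.
M6 overlaps M3.

No — it overlaps M3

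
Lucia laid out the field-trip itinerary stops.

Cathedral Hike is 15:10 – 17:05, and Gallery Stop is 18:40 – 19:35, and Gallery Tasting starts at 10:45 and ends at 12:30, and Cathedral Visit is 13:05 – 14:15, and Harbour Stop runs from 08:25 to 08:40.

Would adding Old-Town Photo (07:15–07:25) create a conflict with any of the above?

Harbour Stop: starts 08:25 at or after Old-Town Photo ends 07:25 → clear.
Gallery Tasting: starts 10:45 at or after Old-Town Photo ends 07:25 → clear.
Cathedral Visit: starts 13:05 at or after Old-Town Photo ends 07:25 → clear.
Cathedral Hike: starts 15:10 at or after Old-Town Photo ends 07:25 → clear.
Gallery Stop: starts 18:40 at or after Old-Town Photo ends 07:25 → clear.

No — it doesn't clash with anything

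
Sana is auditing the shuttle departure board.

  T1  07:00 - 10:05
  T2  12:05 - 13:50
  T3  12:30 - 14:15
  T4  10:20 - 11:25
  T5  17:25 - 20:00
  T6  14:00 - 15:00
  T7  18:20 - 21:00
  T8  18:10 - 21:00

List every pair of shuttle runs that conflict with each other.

Two intervals overlap when each starts before the other ends.
Sorted by start: T1, T4, T2, T3, T6, T5, T8, T7.
T4 starts after T1 ends; T1 is clear from here.
T2 starts after T4 ends; T4 is clear from here.
T3 starts before T2 ends → T2 and T3 overlap.
T6 starts after T2 ends; T2 is clear from here.
T6 starts before T3 ends → T3 and T6 overlap.
T5 starts after T3 ends; T3 is clear from here.
T5 starts after T6 ends; T6 is clear from here.
T8 starts before T5 ends → T5 and T8 overlap.
T7 starts before T5 ends → T5 and T7 overlap.
T7 starts before T8 ends → T8 and T7 overlap.

T2 & T3, T3 & T6, T5 & T7, T5 & T8, T7 & T8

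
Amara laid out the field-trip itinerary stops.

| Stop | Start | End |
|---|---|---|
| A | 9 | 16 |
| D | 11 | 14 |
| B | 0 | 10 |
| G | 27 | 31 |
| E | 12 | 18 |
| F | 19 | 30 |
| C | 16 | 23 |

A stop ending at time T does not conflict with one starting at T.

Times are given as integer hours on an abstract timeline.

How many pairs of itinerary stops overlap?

7

Check each pair: they overlap iff neither finishes before the other starts.
Sorted by start: B, A, D, E, C, F, G.
A starts before B ends → B and A overlap.
D starts after B ends, so B has no further overlaps.
D starts before A ends → A and D overlap.
E starts before A ends → A and E overlap.
C starts exactly when A ends (back-to-back, no overlap), so A has no further overlaps.
E starts before D ends → D and E overlap.
C starts after D ends, so D has no further overlaps.
C starts before E ends → E and C overlap.
F starts after E ends, so E has no further overlaps.
F starts before C ends → C and F overlap.
G starts after C ends.
G starts before F ends → F and G overlap.
Overlapping pairs: A & B, A & D, A & E, C & E, C & F, D & E, F & G — 7 in total.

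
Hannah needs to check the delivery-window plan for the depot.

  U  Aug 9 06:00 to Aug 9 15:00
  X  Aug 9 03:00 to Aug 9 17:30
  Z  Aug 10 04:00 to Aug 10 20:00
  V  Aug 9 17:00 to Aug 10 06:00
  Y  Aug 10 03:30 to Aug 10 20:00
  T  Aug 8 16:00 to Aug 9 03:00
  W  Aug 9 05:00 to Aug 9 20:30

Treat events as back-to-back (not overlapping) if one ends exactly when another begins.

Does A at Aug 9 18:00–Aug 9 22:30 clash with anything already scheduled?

Yes — it overlaps V, W

T: ends Aug 9 03:00 at or before A starts Aug 9 18:00 → clear.
X: ends Aug 9 17:30 at or before A starts Aug 9 18:00 → clear.
W: starts Aug 9 05:00 before A ends Aug 9 22:30, and ends Aug 9 20:30 after A starts Aug 9 18:00 → overlap.
U: ends Aug 9 15:00 at or before A starts Aug 9 18:00 → clear.
V: starts Aug 9 17:00 before A ends Aug 9 22:30, and ends Aug 10 06:00 after A starts Aug 9 18:00 → overlap.
Y: starts Aug 10 03:30 at or after A ends Aug 9 22:30 → clear.
Z: starts Aug 10 04:00 at or after A ends Aug 9 22:30 → clear.
A overlaps V, W.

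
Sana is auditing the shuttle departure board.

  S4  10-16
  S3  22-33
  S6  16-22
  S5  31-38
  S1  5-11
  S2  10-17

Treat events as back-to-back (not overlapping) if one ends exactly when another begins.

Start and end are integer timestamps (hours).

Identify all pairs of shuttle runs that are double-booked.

Two intervals overlap when each starts before the other ends.
Sorted by start: S1, S2, S4, S6, S3, S5.
S2 starts before S1 ends → S1 and S2 overlap.
S4 starts before S1 ends → S1 and S4 overlap.
S6 starts after S1 ends, so S1 has no further overlaps.
S4 starts before S2 ends → S2 and S4 overlap.
S6 starts before S2 ends → S2 and S6 overlap.
S3 starts after S2 ends, so S2 has no further overlaps.
S6 starts exactly when S4 ends (back-to-back, no overlap), so S4 has no further overlaps.
S3 starts exactly when S6 ends (back-to-back, no overlap), so S6 has no further overlaps.
S5 starts before S3 ends → S3 and S5 overlap.

S1 & S2, S1 & S4, S2 & S4, S2 & S6, S3 & S5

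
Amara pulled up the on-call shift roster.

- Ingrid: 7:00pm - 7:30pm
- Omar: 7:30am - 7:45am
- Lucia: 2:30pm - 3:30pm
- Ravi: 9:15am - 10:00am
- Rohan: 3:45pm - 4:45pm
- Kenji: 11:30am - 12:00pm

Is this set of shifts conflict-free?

Yes

Sorted by start: Omar, Ravi, Kenji, Lucia, Rohan, Ingrid.
Ravi starts after Omar ends, so Omar has no further overlaps.
Kenji starts after Ravi ends, so Ravi has no further overlaps.
Lucia starts after Kenji ends, so Kenji has no further overlaps.
Rohan starts after Lucia ends, so Lucia has no further overlaps.
Ingrid starts after Rohan ends.
Every pair is clear; the schedule has no overlaps.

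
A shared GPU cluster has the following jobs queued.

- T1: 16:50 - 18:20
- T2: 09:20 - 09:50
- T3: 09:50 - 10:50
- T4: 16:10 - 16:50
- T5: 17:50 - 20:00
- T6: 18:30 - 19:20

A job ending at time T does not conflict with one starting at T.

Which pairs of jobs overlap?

Sorted by start: T2, T3, T4, T1, T5, T6.
T3 starts exactly when T2 ends (back-to-back, no overlap); T2 is clear from here.
T4 starts after T3 ends; T3 is clear from here.
T1 starts exactly when T4 ends (back-to-back, no overlap); T4 is clear from here.
T5 starts before T1 ends → T1 and T5 overlap.
T6 starts after T1 ends.
T6 starts before T5 ends → T5 and T6 overlap.

T1 & T5, T5 & T6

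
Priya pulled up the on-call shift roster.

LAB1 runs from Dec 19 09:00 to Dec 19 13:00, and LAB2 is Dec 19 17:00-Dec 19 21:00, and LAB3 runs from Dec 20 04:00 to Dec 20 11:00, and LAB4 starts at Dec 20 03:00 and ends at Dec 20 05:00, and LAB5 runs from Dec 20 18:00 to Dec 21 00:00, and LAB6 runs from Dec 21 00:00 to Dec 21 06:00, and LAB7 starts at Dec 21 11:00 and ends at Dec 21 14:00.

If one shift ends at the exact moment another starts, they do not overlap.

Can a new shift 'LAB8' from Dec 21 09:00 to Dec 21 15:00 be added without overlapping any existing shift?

LAB1: ends Dec 19 13:00 at or before LAB8 starts Dec 21 09:00 → clear.
LAB2: ends Dec 19 21:00 at or before LAB8 starts Dec 21 09:00 → clear.
LAB4: ends Dec 20 05:00 at or before LAB8 starts Dec 21 09:00 → clear.
LAB3: ends Dec 20 11:00 at or before LAB8 starts Dec 21 09:00 → clear.
LAB5: ends Dec 21 00:00 at or before LAB8 starts Dec 21 09:00 → clear.
LAB6: ends Dec 21 06:00 at or before LAB8 starts Dec 21 09:00 → clear.
LAB7: starts Dec 21 11:00 before LAB8 ends Dec 21 15:00, and ends Dec 21 14:00 after LAB8 starts Dec 21 09:00 → overlap.
LAB8 overlaps LAB7.

No — it overlaps LAB7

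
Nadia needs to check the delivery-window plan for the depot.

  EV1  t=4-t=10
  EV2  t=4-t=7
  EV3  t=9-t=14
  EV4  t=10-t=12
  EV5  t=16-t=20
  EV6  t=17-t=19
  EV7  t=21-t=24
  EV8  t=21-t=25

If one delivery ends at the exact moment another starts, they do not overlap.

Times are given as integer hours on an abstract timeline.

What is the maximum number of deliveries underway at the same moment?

2

Walk through starts and ends in time order (an end at T is processed before a start at T):
t=4 start EV1 → 1
t=4 start EV2 → 2
t=7 end EV2 → 1
t=9 start EV3 → 2
t=10 end EV1 → 1
t=10 start EV4 → 2
t=12 end EV4 → 1
t=14 end EV3 → 0
t=16 start EV5 → 1
t=17 start EV6 → 2
t=19 end EV6 → 1
t=20 end EV5 → 0
t=21 start EV7 → 1
t=21 start EV8 → 2
t=24 end EV7 → 1
t=25 end EV8 → 0
Peak is 2, at t=4 (EV1, EV2).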